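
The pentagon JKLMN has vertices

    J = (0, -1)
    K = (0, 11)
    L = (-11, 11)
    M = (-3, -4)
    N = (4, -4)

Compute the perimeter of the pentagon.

52

|JK| = √((0)² + (12)²) = √144 = 12
|KL| = √((-11)² + (0)²) = √121 = 11
|LM| = √((8)² + (-15)²) = √289 = 17
|MN| = √((7)² + (0)²) = √49 = 7
|NJ| = √((-4)² + (3)²) = √25 = 5
Perimeter = 12 + 11 + 17 + 7 + 5 = 52.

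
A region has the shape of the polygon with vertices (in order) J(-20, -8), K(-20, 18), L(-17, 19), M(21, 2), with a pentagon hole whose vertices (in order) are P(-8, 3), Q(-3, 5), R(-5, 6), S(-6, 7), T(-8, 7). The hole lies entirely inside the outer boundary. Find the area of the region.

Outer boundary:
Cross-terms: -520, -74, -433, -128  ⇒  Σ = -1155
Area = |Σ|/2 = 577.5.
Hole:
Cross-terms: -31, 7, 1, 14, 32  ⇒  Σ = 23
Area = |Σ|/2 = 11.5.
Net area = 577.5 − 11.5 = 566.

566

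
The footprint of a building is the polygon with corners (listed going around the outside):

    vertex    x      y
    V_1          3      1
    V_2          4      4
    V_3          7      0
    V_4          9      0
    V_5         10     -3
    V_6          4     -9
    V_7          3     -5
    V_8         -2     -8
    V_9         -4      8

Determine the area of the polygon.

114

Σ = (8) + (-28) + (0) + (-27) + (-78) + (7) + (-34) + (-48) + (-28) = -228
Area = |Σ|/2 = 114.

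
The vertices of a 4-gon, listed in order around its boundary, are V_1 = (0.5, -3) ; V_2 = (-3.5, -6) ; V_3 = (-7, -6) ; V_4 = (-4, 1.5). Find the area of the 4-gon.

Σ = (-13.5) + (-21) + (-34.5) + (11.25) = -57.75
Area = |Σ|/2 = 28.875.

28.875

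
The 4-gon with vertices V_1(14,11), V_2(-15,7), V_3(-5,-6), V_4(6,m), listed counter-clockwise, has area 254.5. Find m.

-1

Write out the shoelace sum; only the two edges meeting at V_4 involve m:
2·Area = [((-5)·m − 6·(-6)) + (6·11 − 14·m)] + 388
       = -19·m + 490 = 509
⇒ m = -1.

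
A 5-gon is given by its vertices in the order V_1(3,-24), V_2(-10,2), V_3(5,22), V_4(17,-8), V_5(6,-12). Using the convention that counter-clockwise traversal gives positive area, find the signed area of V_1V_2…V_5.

-571

Σ = (-234) + (-230) + (-414) + (-156) + (-108) = -1142
Signed area = Σ/2 = -571 (negative ⇒ clockwise traversal).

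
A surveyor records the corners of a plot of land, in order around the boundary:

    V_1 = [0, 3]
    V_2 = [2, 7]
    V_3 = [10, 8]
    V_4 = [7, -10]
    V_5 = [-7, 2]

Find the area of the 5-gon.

146.5

Cross-terms: -6, -54, -156, -56, -21  ⇒  Σ = -293
Area = |Σ|/2 = 146.5.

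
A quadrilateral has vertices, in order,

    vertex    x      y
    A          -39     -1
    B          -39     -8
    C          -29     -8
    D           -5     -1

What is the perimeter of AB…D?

|AB| = √((0)² + (-7)²) = √49 = 7
|BC| = √((10)² + (0)²) = √100 = 10
|CD| = √((24)² + (7)²) = √625 = 25
|DA| = √((-34)² + (0)²) = √1156 = 34
Perimeter = 7 + 10 + 25 + 34 = 76.

76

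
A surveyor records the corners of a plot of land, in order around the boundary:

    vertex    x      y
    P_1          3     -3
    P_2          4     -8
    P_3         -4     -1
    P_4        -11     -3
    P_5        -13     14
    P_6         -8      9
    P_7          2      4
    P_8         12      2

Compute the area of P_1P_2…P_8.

Apply Gauss's area formula: 2A = Σ (x_i·y_{i+1} − x_{i+1}·y_i), indices taken mod 8.
Σ = (-12) + (-36) + (1) + (-193) + (-5) + (-50) + (-44) + (-42) = -381
Area = |Σ|/2 = 190.5.

190.5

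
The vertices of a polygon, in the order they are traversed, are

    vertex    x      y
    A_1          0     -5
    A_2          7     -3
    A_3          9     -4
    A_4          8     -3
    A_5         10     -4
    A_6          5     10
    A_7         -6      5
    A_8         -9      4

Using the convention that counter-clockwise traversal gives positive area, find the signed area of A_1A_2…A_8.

154

Σ = (35) + (-1) + (5) + (-2) + (120) + (85) + (21) + (45) = 308
Signed area = Σ/2 = 154 (positive ⇒ counter-clockwise traversal).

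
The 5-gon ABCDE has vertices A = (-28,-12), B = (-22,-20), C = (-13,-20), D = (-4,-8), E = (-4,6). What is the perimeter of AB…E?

|AB| = √((6)² + (-8)²) = √100 = 10
|BC| = √((9)² + (0)²) = √81 = 9
|CD| = √((9)² + (12)²) = √225 = 15
|DE| = √((0)² + (14)²) = √196 = 14
|EA| = √((-24)² + (-18)²) = √900 = 30
Perimeter = 10 + 9 + 15 + 14 + 30 = 78.

78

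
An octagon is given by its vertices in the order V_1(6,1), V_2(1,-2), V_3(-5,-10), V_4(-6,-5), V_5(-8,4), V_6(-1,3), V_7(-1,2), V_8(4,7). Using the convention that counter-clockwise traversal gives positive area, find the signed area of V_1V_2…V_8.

-102

Apply the shoelace formula: 2A = Σ (x_i·y_{i+1} − x_{i+1}·y_i), indices taken mod 8.
V_1→V_2: (6)(-2) − (1)(1) = -13
V_2→V_3: (1)(-10) − (-5)(-2) = -20
V_3→V_4: (-5)(-5) − (-6)(-10) = -35
V_4→V_5: (-6)(4) − (-8)(-5) = -64
V_5→V_6: (-8)(3) − (-1)(4) = -20
V_6→V_7: (-1)(2) − (-1)(3) = 1
V_7→V_8: (-1)(7) − (4)(2) = -15
V_8→V_1: (4)(1) − (6)(7) = -38
Σ = -204
Signed area = Σ/2 = -102 (negative ⇒ clockwise traversal).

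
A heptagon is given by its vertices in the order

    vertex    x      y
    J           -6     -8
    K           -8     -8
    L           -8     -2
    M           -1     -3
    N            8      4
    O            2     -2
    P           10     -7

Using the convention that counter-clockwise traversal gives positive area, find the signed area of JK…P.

Apply the shoelace (surveyor's) formula: 2A = Σ (x_i·y_{i+1} − x_{i+1}·y_i), indices taken mod 7.
Cross-terms: -16, -48, 22, 20, -24, 6, -122  ⇒  Σ = -162
Signed area = Σ/2 = -81 (negative ⇒ clockwise traversal).

-81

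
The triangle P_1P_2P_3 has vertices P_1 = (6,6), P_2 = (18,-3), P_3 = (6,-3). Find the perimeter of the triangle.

36

|P_1P_2| = √((12)² + (-9)²) = √225 = 15
|P_2P_3| = √((-12)² + (0)²) = √144 = 12
|P_3P_1| = √((0)² + (9)²) = √81 = 9
Perimeter = 15 + 12 + 9 = 36.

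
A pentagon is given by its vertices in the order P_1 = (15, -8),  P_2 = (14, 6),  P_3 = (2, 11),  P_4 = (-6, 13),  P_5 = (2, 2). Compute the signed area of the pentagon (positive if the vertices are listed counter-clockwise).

176

Σ = (202) + (142) + (92) + (-38) + (-46) = 352
Signed area = Σ/2 = 176 (positive ⇒ counter-clockwise traversal).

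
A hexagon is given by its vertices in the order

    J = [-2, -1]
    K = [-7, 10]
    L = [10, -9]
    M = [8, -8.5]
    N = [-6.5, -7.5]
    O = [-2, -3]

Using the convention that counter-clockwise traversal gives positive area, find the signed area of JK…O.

-95.875

Apply the surveyor's formula: 2A = Σ (x_i·y_{i+1} − x_{i+1}·y_i), indices taken mod 6.
J→K: (-2)(10) − (-7)(-1) = -27
K→L: (-7)(-9) − (10)(10) = -37
L→M: (10)(-8.5) − (8)(-9) = -13
M→N: (8)(-7.5) − (-6.5)(-8.5) = -115.25
N→O: (-6.5)(-3) − (-2)(-7.5) = 4.5
O→J: (-2)(-1) − (-2)(-3) = -4
Σ = -191.75
Signed area = Σ/2 = -95.875 (negative ⇒ clockwise traversal).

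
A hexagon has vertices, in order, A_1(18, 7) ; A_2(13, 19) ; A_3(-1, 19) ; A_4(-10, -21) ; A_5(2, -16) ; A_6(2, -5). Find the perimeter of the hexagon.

112

|A_1A_2| = √((-5)² + (12)²) = √169 = 13
|A_2A_3| = √((-14)² + (0)²) = √196 = 14
|A_3A_4| = √((-9)² + (-40)²) = √1681 = 41
|A_4A_5| = √((12)² + (5)²) = √169 = 13
|A_5A_6| = √((0)² + (11)²) = √121 = 11
|A_6A_1| = √((16)² + (12)²) = √400 = 20
Perimeter = 13 + 14 + 41 + 13 + 11 + 20 = 112.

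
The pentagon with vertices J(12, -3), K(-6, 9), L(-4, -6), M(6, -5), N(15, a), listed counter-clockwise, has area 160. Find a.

-12

Write out the shoelace sum; only the two edges meeting at N involve a:
2·Area = [(6·a − 15·(-5)) + (15·(-3) − 12·a)] + 218
       = -6·a + 248 = 320
⇒ a = -12.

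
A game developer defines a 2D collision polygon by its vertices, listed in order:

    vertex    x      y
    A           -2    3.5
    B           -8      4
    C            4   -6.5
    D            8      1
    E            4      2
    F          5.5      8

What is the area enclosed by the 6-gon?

90.125

Cross-terms: 20, 36, 56, 12, 21, 35.25  ⇒  Σ = 180.25
Area = |Σ|/2 = 90.125.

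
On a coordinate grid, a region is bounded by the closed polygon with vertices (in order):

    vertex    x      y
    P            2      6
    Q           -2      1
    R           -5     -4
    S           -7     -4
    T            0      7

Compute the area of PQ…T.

Cross-terms: 14, 13, -8, -49, -14  ⇒  Σ = -44
Area = |Σ|/2 = 22.

22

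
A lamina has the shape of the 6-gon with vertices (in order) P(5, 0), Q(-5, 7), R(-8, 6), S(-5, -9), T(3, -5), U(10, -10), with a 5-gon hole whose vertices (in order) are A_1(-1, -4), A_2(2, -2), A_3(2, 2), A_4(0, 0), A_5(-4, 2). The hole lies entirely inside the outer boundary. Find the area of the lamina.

Outer boundary:
Cross-terms: 35, 26, 102, 52, 20, 50  ⇒  Σ = 285
Area = |Σ|/2 = 142.5.
Hole:
Apply the surveyor's formula: 2A = Σ (x_i·y_{i+1} − x_{i+1}·y_i), indices taken mod 5.
Σ = (10) + (8) + (0) + (0) + (18) = 36
Area = |Σ|/2 = 18.
Net area = 142.5 − 18 = 124.5.

124.5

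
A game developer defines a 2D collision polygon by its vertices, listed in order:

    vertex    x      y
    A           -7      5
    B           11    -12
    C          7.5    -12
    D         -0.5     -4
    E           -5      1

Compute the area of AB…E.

Cross-terms: 29, -42, -36, -20.5, -18  ⇒  Σ = -87.5
Area = |Σ|/2 = 43.75.

43.75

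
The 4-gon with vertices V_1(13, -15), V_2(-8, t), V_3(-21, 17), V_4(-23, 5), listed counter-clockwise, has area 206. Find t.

The doubled signed area Σ (x_i y_{i+1} − x_{i+1} y_i) is linear in t.
With t=0 it equals 310; the coefficient of t is 34 (from the two edges through V_2).
So 34·t + 310 = 2·206 = 412 ⇒ t = 3.

3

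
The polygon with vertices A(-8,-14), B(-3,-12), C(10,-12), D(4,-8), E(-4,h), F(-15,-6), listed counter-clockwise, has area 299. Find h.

Write out the shoelace sum; only the two edges meeting at E involve h:
2·Area = [(4·h − (-4)·(-8)) + ((-4)·(-6) − (-15)·h)] + 340
       = 19·h + 332 = 598
⇒ h = 14.

14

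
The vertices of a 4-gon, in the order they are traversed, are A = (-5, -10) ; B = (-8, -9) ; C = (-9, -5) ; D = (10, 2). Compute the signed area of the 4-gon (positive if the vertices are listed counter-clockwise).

Apply Gauss's area formula: 2A = Σ (x_i·y_{i+1} − x_{i+1}·y_i), indices taken mod 4.
Σ = (-35) + (-41) + (32) + (-90) = -134
Signed area = Σ/2 = -67 (negative ⇒ clockwise traversal).

-67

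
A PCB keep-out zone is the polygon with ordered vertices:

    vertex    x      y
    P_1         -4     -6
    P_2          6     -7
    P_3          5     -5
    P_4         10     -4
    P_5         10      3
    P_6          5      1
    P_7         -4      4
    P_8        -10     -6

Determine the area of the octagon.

144

Apply the shoelace (surveyor's) formula: 2A = Σ (x_i·y_{i+1} − x_{i+1}·y_i), indices taken mod 8.
Σ = (64) + (5) + (30) + (70) + (-5) + (24) + (64) + (36) = 288
Area = |Σ|/2 = 144.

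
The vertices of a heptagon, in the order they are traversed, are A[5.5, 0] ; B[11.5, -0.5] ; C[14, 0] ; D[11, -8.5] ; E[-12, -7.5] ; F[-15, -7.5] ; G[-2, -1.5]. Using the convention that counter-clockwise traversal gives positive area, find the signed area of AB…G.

Apply the shoelace (surveyor's) formula: 2A = Σ (x_i·y_{i+1} − x_{i+1}·y_i), indices taken mod 7.
Σ = (-2.75) + (7) + (-119) + (-184.5) + (-22.5) + (7.5) + (8.25) = -306
Signed area = Σ/2 = -153 (negative ⇒ clockwise traversal).

-153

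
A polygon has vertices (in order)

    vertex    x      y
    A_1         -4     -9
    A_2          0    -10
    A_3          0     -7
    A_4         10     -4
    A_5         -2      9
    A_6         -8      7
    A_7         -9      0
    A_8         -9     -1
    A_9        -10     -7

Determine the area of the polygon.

218.5

Apply the surveyor's formula: 2A = Σ (x_i·y_{i+1} − x_{i+1}·y_i), indices taken mod 9.
Σ = (40) + (0) + (70) + (82) + (58) + (63) + (9) + (53) + (62) = 437
Area = |Σ|/2 = 218.5.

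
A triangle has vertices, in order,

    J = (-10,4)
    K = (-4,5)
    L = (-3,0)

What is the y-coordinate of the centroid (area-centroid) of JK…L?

Apply the shoelace formula. First the cross-terms c_i = x_i·y_{i+1} − x_{i+1}·y_i:
  -34, 15, -12  ⇒  2A = -31, A = -15.5.
Then Σ (y_i + y_{i+1})·c_i = -279, so ȳ = -279 / (6·(-15.5)) = 3.

3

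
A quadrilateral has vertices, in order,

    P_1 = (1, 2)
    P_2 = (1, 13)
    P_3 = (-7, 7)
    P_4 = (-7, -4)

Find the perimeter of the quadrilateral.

42

|P_1P_2| = √((0)² + (11)²) = √121 = 11
|P_2P_3| = √((-8)² + (-6)²) = √100 = 10
|P_3P_4| = √((0)² + (-11)²) = √121 = 11
|P_4P_1| = √((8)² + (6)²) = √100 = 10
Perimeter = 11 + 10 + 11 + 10 = 42.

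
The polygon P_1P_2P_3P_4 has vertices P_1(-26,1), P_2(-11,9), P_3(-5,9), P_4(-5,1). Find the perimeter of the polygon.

|P_1P_2| = √((15)² + (8)²) = √289 = 17
|P_2P_3| = √((6)² + (0)²) = √36 = 6
|P_3P_4| = √((0)² + (-8)²) = √64 = 8
|P_4P_1| = √((-21)² + (0)²) = √441 = 21
Perimeter = 17 + 6 + 8 + 21 = 52.

52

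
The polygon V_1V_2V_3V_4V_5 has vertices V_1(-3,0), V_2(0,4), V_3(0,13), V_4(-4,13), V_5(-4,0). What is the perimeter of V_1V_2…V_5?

32

|V_1V_2| = √((3)² + (4)²) = √25 = 5
|V_2V_3| = √((0)² + (9)²) = √81 = 9
|V_3V_4| = √((-4)² + (0)²) = √16 = 4
|V_4V_5| = √((0)² + (-13)²) = √169 = 13
|V_5V_1| = √((1)² + (0)²) = √1 = 1
Perimeter = 5 + 9 + 4 + 13 + 1 = 32.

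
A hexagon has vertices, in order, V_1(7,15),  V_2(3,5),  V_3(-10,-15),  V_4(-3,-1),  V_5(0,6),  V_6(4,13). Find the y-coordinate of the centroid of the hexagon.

Apply the surveyor's formula. First the cross-terms c_i = x_i·y_{i+1} − x_{i+1}·y_i:
  -10, 5, -35, -18, -24, -31  ⇒  2A = -113, A = -56.5.
Then Σ (y_i + y_{i+1})·c_i = -1104, so ȳ = -1104 / (6·(-56.5)) = 368/113.

368/113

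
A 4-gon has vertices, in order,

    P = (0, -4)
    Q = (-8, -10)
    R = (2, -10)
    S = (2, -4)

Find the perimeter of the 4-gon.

28

|PQ| = √((-8)² + (-6)²) = √100 = 10
|QR| = √((10)² + (0)²) = √100 = 10
|RS| = √((0)² + (6)²) = √36 = 6
|SP| = √((-2)² + (0)²) = √4 = 2
Perimeter = 10 + 10 + 6 + 2 = 28.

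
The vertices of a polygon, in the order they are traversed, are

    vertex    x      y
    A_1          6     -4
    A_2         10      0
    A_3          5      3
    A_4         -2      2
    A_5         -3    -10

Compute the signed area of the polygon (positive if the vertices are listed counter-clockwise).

92

Apply the shoelace (surveyor's) formula: 2A = Σ (x_i·y_{i+1} − x_{i+1}·y_i), indices taken mod 5.
Cross-terms: 40, 30, 16, 26, 72  ⇒  Σ = 184
Signed area = Σ/2 = 92 (positive ⇒ counter-clockwise traversal).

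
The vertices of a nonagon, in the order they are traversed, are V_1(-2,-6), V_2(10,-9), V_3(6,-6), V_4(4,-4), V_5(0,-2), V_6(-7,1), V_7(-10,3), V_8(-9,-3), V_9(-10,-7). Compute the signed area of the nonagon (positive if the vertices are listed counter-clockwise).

87.5

Apply the surveyor's formula: 2A = Σ (x_i·y_{i+1} − x_{i+1}·y_i), indices taken mod 9.
Cross-terms: 78, -6, 0, -8, -14, -11, 57, 33, 46  ⇒  Σ = 175
Signed area = Σ/2 = 87.5 (positive ⇒ counter-clockwise traversal).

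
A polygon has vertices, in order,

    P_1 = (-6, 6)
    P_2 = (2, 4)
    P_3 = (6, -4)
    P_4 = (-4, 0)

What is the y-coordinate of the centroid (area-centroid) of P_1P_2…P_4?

Apply Gauss's area formula. First the cross-terms c_i = x_i·y_{i+1} − x_{i+1}·y_i:
  -36, -32, -16, -24  ⇒  2A = -108, A = -54.
Then Σ (y_i + y_{i+1})·c_i = -440, so ȳ = -440 / (6·(-54)) = 110/81.

110/81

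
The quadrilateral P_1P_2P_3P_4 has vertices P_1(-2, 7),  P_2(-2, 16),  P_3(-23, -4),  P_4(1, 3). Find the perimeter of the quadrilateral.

|P_1P_2| = √((0)² + (9)²) = √81 = 9
|P_2P_3| = √((-21)² + (-20)²) = √841 = 29
|P_3P_4| = √((24)² + (7)²) = √625 = 25
|P_4P_1| = √((-3)² + (4)²) = √25 = 5
Perimeter = 9 + 29 + 25 + 5 = 68.

68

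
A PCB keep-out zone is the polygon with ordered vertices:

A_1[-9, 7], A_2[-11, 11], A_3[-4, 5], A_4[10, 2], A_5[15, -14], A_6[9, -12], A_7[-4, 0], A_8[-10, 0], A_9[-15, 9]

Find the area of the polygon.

238.5

Apply the surveyor's formula: 2A = Σ (x_i·y_{i+1} − x_{i+1}·y_i), indices taken mod 9.
A_1→A_2: (-9)(11) − (-11)(7) = -22
A_2→A_3: (-11)(5) − (-4)(11) = -11
A_3→A_4: (-4)(2) − (10)(5) = -58
A_4→A_5: (10)(-14) − (15)(2) = -170
A_5→A_6: (15)(-12) − (9)(-14) = -54
A_6→A_7: (9)(0) − (-4)(-12) = -48
A_7→A_8: (-4)(0) − (-10)(0) = 0
A_8→A_9: (-10)(9) − (-15)(0) = -90
A_9→A_1: (-15)(7) − (-9)(9) = -24
Σ = -477
Area = |Σ|/2 = 238.5.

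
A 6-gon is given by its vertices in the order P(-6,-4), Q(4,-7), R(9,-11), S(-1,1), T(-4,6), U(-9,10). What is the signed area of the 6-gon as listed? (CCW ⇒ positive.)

Σ = (58) + (19) + (-2) + (-2) + (14) + (96) = 183
Signed area = Σ/2 = 91.5 (positive ⇒ counter-clockwise traversal).

91.5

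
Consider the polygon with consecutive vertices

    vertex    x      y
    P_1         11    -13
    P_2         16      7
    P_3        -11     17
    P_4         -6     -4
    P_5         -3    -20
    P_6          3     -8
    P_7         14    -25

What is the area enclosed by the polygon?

551

Σ = (285) + (349) + (146) + (108) + (84) + (37) + (93) = 1102
Area = |Σ|/2 = 551.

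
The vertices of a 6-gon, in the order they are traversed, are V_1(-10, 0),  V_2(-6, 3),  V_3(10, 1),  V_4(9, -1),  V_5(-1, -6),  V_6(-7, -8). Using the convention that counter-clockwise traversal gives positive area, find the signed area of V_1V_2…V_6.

Apply the shoelace formula: 2A = Σ (x_i·y_{i+1} − x_{i+1}·y_i), indices taken mod 6.
Σ = (-30) + (-36) + (-19) + (-55) + (-34) + (-80) = -254
Signed area = Σ/2 = -127 (negative ⇒ clockwise traversal).

-127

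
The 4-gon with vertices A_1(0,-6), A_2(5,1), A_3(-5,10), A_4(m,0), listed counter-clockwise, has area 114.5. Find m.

Write out the shoelace sum; only the two edges meeting at A_4 involve m:
2·Area = [((-5)·0 − m·10) + (m·(-6) − 0·0)] + 85
       = -16·m + 85 = 229
⇒ m = -9.

-9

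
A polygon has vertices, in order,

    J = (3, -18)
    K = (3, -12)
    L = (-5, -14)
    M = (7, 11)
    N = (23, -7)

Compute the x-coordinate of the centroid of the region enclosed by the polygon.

Apply the surveyor's formula. First the cross-terms c_i = x_i·y_{i+1} − x_{i+1}·y_i:
  18, -102, 43, -302, -393  ⇒  2A = -736, A = -368.
Then Σ (x_i + x_{i+1})·c_i = -18880, so x̄ = -18880 / (6·(-368)) = 590/69.

590/69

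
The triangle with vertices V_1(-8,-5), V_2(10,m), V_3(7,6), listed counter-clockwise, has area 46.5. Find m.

Write out the shoelace sum; only the two edges meeting at V_2 involve m:
2·Area = [((-8)·m − 10·(-5)) + (10·6 − 7·m)] + 13
       = -15·m + 123 = 93
⇒ m = 2.

2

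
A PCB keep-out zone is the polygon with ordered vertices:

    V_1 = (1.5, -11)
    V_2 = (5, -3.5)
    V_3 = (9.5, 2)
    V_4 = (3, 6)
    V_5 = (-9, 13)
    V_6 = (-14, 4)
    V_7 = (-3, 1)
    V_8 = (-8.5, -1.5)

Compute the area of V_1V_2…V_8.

244.875

Apply Gauss's area formula: 2A = Σ (x_i·y_{i+1} − x_{i+1}·y_i), indices taken mod 8.
Σ = (49.75) + (43.25) + (51) + (93) + (146) + (-2) + (13) + (95.75) = 489.75
Area = |Σ|/2 = 244.875.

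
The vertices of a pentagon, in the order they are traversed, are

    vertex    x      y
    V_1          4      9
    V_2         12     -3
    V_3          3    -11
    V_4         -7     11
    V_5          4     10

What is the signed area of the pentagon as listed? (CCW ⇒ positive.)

Cross-terms: -120, -123, -44, -114, -4  ⇒  Σ = -405
Signed area = Σ/2 = -202.5 (negative ⇒ clockwise traversal).

-202.5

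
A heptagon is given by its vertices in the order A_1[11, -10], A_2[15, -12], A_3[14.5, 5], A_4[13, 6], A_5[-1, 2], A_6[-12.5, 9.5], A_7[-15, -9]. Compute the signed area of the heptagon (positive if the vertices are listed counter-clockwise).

Apply the shoelace (surveyor's) formula: 2A = Σ (x_i·y_{i+1} − x_{i+1}·y_i), indices taken mod 7.
Σ = (18) + (249) + (22) + (32) + (15.5) + (255) + (249) = 840.5
Signed area = Σ/2 = 420.25 (positive ⇒ counter-clockwise traversal).

420.25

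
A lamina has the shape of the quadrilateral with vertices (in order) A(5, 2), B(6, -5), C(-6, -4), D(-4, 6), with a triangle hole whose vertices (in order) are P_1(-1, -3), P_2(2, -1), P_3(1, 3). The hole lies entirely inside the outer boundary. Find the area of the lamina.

83.5

Outer boundary:
Apply the surveyor's formula: 2A = Σ (x_i·y_{i+1} − x_{i+1}·y_i), indices taken mod 4.
A→B: (5)(-5) − (6)(2) = -37
B→C: (6)(-4) − (-6)(-5) = -54
C→D: (-6)(6) − (-4)(-4) = -52
D→A: (-4)(2) − (5)(6) = -38
Σ = -181
Area = |Σ|/2 = 90.5.
Hole:
Cross-terms: 7, 7, 0  ⇒  Σ = 14
Area = |Σ|/2 = 7.
Net area = 90.5 − 7 = 83.5.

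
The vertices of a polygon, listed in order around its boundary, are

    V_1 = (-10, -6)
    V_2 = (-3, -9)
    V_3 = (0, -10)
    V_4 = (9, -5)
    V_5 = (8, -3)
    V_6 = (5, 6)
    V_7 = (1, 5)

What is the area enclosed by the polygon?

Σ = (72) + (30) + (90) + (13) + (63) + (19) + (44) = 331
Area = |Σ|/2 = 165.5.

165.5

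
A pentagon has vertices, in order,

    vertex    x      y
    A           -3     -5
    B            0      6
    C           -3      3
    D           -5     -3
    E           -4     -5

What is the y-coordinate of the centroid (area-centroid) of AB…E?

Apply the shoelace (surveyor's) formula. First the cross-terms c_i = x_i·y_{i+1} − x_{i+1}·y_i:
  -18, 18, 24, 13, 5  ⇒  2A = 42, A = 21.
Then Σ (y_i + y_{i+1})·c_i = -10, so ȳ = -10 / (6·21) = -5/63.

-5/63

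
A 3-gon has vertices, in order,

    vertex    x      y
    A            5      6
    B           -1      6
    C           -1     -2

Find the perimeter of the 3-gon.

24

|AB| = √((-6)² + (0)²) = √36 = 6
|BC| = √((0)² + (-8)²) = √64 = 8
|CA| = √((6)² + (8)²) = √100 = 10
Perimeter = 6 + 8 + 10 = 24.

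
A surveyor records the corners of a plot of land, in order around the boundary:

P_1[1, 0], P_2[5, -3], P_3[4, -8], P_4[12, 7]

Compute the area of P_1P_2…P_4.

Cross-terms: -3, -28, 124, -7  ⇒  Σ = 86
Area = |Σ|/2 = 43.

43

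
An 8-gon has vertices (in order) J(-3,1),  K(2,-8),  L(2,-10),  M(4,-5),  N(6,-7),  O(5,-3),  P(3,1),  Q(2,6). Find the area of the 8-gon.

Σ = (22) + (-4) + (30) + (2) + (17) + (14) + (16) + (20) = 117
Area = |Σ|/2 = 58.5.

58.5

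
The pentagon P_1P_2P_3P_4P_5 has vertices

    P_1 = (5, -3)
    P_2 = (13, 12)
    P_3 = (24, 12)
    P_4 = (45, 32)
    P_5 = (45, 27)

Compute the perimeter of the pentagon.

|P_1P_2| = √((8)² + (15)²) = √289 = 17
|P_2P_3| = √((11)² + (0)²) = √121 = 11
|P_3P_4| = √((21)² + (20)²) = √841 = 29
|P_4P_5| = √((0)² + (-5)²) = √25 = 5
|P_5P_1| = √((-40)² + (-30)²) = √2500 = 50
Perimeter = 17 + 11 + 29 + 5 + 50 = 112.

112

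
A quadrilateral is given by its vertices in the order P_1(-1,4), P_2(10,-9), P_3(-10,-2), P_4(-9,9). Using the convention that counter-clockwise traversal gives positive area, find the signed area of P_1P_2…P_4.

-138

Cross-terms: -31, -110, -108, -27  ⇒  Σ = -276
Signed area = Σ/2 = -138 (negative ⇒ clockwise traversal).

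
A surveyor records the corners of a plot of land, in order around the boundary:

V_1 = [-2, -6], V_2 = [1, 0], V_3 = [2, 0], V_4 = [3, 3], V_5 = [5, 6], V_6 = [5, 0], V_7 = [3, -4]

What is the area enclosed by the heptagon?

30.5

Σ = (6) + (0) + (6) + (3) + (-30) + (-20) + (-26) = -61
Area = |Σ|/2 = 30.5.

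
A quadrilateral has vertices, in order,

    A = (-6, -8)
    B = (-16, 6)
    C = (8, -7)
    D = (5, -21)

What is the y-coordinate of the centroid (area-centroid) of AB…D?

Apply Gauss's area formula. First the cross-terms c_i = x_i·y_{i+1} − x_{i+1}·y_i:
  -164, 64, -133, -166  ⇒  2A = -399, A = -199.5.
Then Σ (y_i + y_{i+1})·c_i = 8802, so ȳ = 8802 / (6·(-199.5)) = -978/133.

-978/133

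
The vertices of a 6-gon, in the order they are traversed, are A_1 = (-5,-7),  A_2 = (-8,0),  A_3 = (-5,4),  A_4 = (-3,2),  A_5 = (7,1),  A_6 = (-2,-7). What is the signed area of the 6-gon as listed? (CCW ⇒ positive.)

Apply Gauss's area formula: 2A = Σ (x_i·y_{i+1} − x_{i+1}·y_i), indices taken mod 6.
Σ = (-56) + (-32) + (2) + (-17) + (-47) + (-21) = -171
Signed area = Σ/2 = -85.5 (negative ⇒ clockwise traversal).

-85.5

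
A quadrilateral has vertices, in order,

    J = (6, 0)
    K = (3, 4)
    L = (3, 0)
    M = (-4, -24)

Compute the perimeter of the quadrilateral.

60

|JK| = √((-3)² + (4)²) = √25 = 5
|KL| = √((0)² + (-4)²) = √16 = 4
|LM| = √((-7)² + (-24)²) = √625 = 25
|MJ| = √((10)² + (24)²) = √676 = 26
Perimeter = 5 + 4 + 25 + 26 = 60.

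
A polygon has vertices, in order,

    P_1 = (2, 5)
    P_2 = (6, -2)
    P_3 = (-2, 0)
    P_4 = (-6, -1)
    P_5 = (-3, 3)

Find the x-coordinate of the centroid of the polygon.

47/117

Apply Gauss's area formula. First the cross-terms c_i = x_i·y_{i+1} − x_{i+1}·y_i:
  -34, -4, 2, -21, -21  ⇒  2A = -78, A = -39.
Then Σ (x_i + x_{i+1})·c_i = -94, so x̄ = -94 / (6·(-39)) = 47/117.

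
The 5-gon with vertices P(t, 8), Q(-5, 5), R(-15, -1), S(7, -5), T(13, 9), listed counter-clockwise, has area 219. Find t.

-1

The doubled signed area Σ (x_i y_{i+1} − x_{i+1} y_i) is linear in t.
With t=0 it equals 434; the coefficient of t is -4 (from the two edges through P).
So -4·t + 434 = 2·219 = 438 ⇒ t = -1.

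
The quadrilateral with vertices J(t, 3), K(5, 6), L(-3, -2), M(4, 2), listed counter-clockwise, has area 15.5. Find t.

6

Write out the shoelace sum; only the two edges meeting at J involve t:
2·Area = [(4·3 − t·2) + (t·6 − 5·3)] + 10
       = 4·t + 7 = 31
⇒ t = 6.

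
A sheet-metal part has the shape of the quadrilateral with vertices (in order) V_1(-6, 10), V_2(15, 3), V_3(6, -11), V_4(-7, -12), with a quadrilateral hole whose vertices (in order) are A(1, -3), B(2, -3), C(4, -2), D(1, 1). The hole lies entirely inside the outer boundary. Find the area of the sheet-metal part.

314.5

Outer boundary:
Apply Gauss's area formula: 2A = Σ (x_i·y_{i+1} − x_{i+1}·y_i), indices taken mod 4.
V_1→V_2: (-6)(3) − (15)(10) = -168
V_2→V_3: (15)(-11) − (6)(3) = -183
V_3→V_4: (6)(-12) − (-7)(-11) = -149
V_4→V_1: (-7)(10) − (-6)(-12) = -142
Σ = -642
Area = |Σ|/2 = 321.
Hole:
Apply the shoelace (surveyor's) formula: 2A = Σ (x_i·y_{i+1} − x_{i+1}·y_i), indices taken mod 4.
Σ = (3) + (8) + (6) + (-4) = 13
Area = |Σ|/2 = 6.5.
Net area = 321 − 6.5 = 314.5.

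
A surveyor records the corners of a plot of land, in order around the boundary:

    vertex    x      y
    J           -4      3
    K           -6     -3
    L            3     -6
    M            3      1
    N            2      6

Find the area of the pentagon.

71

Apply the surveyor's formula: 2A = Σ (x_i·y_{i+1} − x_{i+1}·y_i), indices taken mod 5.
J→K: (-4)(-3) − (-6)(3) = 30
K→L: (-6)(-6) − (3)(-3) = 45
L→M: (3)(1) − (3)(-6) = 21
M→N: (3)(6) − (2)(1) = 16
N→J: (2)(3) − (-4)(6) = 30
Σ = 142
Area = |Σ|/2 = 71.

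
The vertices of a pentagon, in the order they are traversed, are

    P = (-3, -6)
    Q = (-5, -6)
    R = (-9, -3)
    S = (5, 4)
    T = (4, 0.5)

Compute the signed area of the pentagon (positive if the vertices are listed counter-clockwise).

Apply the shoelace formula: 2A = Σ (x_i·y_{i+1} − x_{i+1}·y_i), indices taken mod 5.
Σ = (-12) + (-39) + (-21) + (-13.5) + (-22.5) = -108
Signed area = Σ/2 = -54 (negative ⇒ clockwise traversal).

-54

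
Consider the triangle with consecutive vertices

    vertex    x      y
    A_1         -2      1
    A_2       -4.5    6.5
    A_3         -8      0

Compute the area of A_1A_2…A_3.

Apply the shoelace (surveyor's) formula: 2A = Σ (x_i·y_{i+1} − x_{i+1}·y_i), indices taken mod 3.
Σ = (-8.5) + (52) + (-8) = 35.5
Area = |Σ|/2 = 17.75.

17.75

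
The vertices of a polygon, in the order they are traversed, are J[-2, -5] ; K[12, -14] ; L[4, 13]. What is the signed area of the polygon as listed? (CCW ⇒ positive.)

153

J→K: (-2)(-14) − (12)(-5) = 88
K→L: (12)(13) − (4)(-14) = 212
L→J: (4)(-5) − (-2)(13) = 6
Σ = 306
Signed area = Σ/2 = 153 (positive ⇒ counter-clockwise traversal).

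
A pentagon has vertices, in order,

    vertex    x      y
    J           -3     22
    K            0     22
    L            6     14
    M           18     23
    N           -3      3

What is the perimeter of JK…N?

|JK| = √((3)² + (0)²) = √9 = 3
|KL| = √((6)² + (-8)²) = √100 = 10
|LM| = √((12)² + (9)²) = √225 = 15
|MN| = √((-21)² + (-20)²) = √841 = 29
|NJ| = √((0)² + (19)²) = √361 = 19
Perimeter = 3 + 10 + 15 + 29 + 19 = 76.

76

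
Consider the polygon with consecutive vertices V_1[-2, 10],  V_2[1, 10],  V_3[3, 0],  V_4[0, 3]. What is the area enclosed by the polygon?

Apply the shoelace (surveyor's) formula: 2A = Σ (x_i·y_{i+1} − x_{i+1}·y_i), indices taken mod 4.
V_1→V_2: (-2)(10) − (1)(10) = -30
V_2→V_3: (1)(0) − (3)(10) = -30
V_3→V_4: (3)(3) − (0)(0) = 9
V_4→V_1: (0)(10) − (-2)(3) = 6
Σ = -45
Area = |Σ|/2 = 22.5.

22.5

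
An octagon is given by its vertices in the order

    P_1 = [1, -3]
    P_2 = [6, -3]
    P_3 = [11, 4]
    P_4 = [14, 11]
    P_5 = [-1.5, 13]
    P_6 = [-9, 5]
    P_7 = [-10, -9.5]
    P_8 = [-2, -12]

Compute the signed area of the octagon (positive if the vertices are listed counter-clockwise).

Apply the shoelace formula: 2A = Σ (x_i·y_{i+1} − x_{i+1}·y_i), indices taken mod 8.
Cross-terms: 15, 57, 65, 198.5, 109.5, 135.5, 101, 18  ⇒  Σ = 699.5
Signed area = Σ/2 = 349.75 (positive ⇒ counter-clockwise traversal).

349.75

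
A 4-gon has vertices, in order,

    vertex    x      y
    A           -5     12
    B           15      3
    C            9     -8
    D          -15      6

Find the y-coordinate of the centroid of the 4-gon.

793/279

Apply the surveyor's formula. First the cross-terms c_i = x_i·y_{i+1} − x_{i+1}·y_i:
  -195, -147, -66, -150  ⇒  2A = -558, A = -279.
Then Σ (y_i + y_{i+1})·c_i = -4758, so ȳ = -4758 / (6·(-279)) = 793/279.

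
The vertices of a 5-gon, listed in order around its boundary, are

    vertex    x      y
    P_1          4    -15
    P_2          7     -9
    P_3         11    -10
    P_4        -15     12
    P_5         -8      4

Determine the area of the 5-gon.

Apply Gauss's area formula: 2A = Σ (x_i·y_{i+1} − x_{i+1}·y_i), indices taken mod 5.
Σ = (69) + (29) + (-18) + (36) + (104) = 220
Area = |Σ|/2 = 110.

110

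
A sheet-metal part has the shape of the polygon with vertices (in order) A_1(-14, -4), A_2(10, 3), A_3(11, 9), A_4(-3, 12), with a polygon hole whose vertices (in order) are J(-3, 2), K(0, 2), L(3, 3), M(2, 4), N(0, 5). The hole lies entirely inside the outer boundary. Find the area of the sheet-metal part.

Outer boundary:
A_1→A_2: (-14)(3) − (10)(-4) = -2
A_2→A_3: (10)(9) − (11)(3) = 57
A_3→A_4: (11)(12) − (-3)(9) = 159
A_4→A_1: (-3)(-4) − (-14)(12) = 180
Σ = 394
Area = |Σ|/2 = 197.
Hole:
Apply the shoelace (surveyor's) formula: 2A = Σ (x_i·y_{i+1} − x_{i+1}·y_i), indices taken mod 5.
Cross-terms: -6, -6, 6, 10, 15  ⇒  Σ = 19
Area = |Σ|/2 = 9.5.
Net area = 197 − 9.5 = 187.5.

187.5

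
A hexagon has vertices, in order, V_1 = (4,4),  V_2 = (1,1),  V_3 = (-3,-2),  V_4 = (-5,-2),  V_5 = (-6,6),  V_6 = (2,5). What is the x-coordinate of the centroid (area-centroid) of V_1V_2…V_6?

-196/99

Apply Gauss's area formula. First the cross-terms c_i = x_i·y_{i+1} − x_{i+1}·y_i:
  0, 1, -4, -42, -42, -12  ⇒  2A = -99, A = -49.5.
Then Σ (x_i + x_{i+1})·c_i = 588, so x̄ = 588 / (6·(-49.5)) = -196/99.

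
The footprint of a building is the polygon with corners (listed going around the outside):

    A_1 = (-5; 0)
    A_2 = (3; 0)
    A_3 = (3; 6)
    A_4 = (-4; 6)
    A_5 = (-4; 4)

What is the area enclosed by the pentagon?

44

Σ = (0) + (18) + (42) + (8) + (20) = 88
Area = |Σ|/2 = 44.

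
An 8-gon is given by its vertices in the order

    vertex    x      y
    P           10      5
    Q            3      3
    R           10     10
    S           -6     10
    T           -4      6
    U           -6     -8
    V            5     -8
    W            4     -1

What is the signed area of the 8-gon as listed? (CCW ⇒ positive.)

196

Apply the surveyor's formula: 2A = Σ (x_i·y_{i+1} − x_{i+1}·y_i), indices taken mod 8.
Σ = (15) + (0) + (160) + (4) + (68) + (88) + (27) + (30) = 392
Signed area = Σ/2 = 196 (positive ⇒ counter-clockwise traversal).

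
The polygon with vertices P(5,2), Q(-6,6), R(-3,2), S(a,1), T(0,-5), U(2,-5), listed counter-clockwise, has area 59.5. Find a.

-5

Write out the shoelace sum; only the two edges meeting at S involve a:
2·Area = [((-3)·1 − a·2) + (a·(-5) − 0·1)] + 87
       = -7·a + 84 = 119
⇒ a = -5.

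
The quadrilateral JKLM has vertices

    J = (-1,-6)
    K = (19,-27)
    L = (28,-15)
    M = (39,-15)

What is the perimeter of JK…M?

|JK| = √((20)² + (-21)²) = √841 = 29
|KL| = √((9)² + (12)²) = √225 = 15
|LM| = √((11)² + (0)²) = √121 = 11
|MJ| = √((-40)² + (9)²) = √1681 = 41
Perimeter = 29 + 15 + 11 + 41 = 96.

96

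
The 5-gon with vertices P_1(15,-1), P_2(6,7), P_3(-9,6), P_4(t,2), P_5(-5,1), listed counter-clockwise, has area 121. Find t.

The doubled signed area Σ (x_i y_{i+1} − x_{i+1} y_i) is linear in t.
With t=0 it equals 192; the coefficient of t is -5 (from the two edges through P_4).
So -5·t + 192 = 2·121 = 242 ⇒ t = -10.

-10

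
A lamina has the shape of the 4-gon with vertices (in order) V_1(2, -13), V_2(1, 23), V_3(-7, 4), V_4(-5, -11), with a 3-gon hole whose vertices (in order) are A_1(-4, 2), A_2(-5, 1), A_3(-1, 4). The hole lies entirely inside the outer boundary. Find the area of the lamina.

Outer boundary:
V_1→V_2: (2)(23) − (1)(-13) = 59
V_2→V_3: (1)(4) − (-7)(23) = 165
V_3→V_4: (-7)(-11) − (-5)(4) = 97
V_4→V_1: (-5)(-13) − (2)(-11) = 87
Σ = 408
Area = |Σ|/2 = 204.
Hole:
Apply Gauss's area formula: 2A = Σ (x_i·y_{i+1} − x_{i+1}·y_i), indices taken mod 3.
Cross-terms: 6, -19, 14  ⇒  Σ = 1
Area = |Σ|/2 = 0.5.
Net area = 204 − 0.5 = 203.5.

203.5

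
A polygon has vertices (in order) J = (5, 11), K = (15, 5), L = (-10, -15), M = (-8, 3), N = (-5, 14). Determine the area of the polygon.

Apply the shoelace formula: 2A = Σ (x_i·y_{i+1} − x_{i+1}·y_i), indices taken mod 5.
Cross-terms: -140, -175, -150, -97, -125  ⇒  Σ = -687
Area = |Σ|/2 = 343.5.

343.5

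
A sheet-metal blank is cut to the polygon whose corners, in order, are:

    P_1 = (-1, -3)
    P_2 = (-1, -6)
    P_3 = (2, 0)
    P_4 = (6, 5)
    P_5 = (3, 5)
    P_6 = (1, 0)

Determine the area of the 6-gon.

16

Cross-terms: 3, 12, 10, 15, -5, -3  ⇒  Σ = 32
Area = |Σ|/2 = 16.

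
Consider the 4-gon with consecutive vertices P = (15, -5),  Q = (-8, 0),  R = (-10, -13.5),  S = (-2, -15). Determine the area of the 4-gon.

213

Apply the shoelace (surveyor's) formula: 2A = Σ (x_i·y_{i+1} − x_{i+1}·y_i), indices taken mod 4.
Σ = (-40) + (108) + (123) + (235) = 426
Area = |Σ|/2 = 213.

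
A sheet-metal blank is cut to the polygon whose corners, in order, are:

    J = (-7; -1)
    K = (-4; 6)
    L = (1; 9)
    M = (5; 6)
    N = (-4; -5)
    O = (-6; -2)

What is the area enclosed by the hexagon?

79

Apply the shoelace (surveyor's) formula: 2A = Σ (x_i·y_{i+1} − x_{i+1}·y_i), indices taken mod 6.
Cross-terms: -46, -42, -39, -1, -22, -8  ⇒  Σ = -158
Area = |Σ|/2 = 79.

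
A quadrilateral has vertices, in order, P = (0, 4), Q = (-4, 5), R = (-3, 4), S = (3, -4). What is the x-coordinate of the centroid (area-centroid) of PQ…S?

-7/27

Apply the shoelace (surveyor's) formula. First the cross-terms c_i = x_i·y_{i+1} − x_{i+1}·y_i:
  16, -1, 0, 12  ⇒  2A = 27, A = 13.5.
Then Σ (x_i + x_{i+1})·c_i = -21, so x̄ = -21 / (6·13.5) = -7/27.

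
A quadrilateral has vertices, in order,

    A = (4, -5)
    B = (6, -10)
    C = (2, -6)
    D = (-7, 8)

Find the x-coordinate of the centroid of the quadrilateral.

107/147

Apply Gauss's area formula. First the cross-terms c_i = x_i·y_{i+1} − x_{i+1}·y_i:
  -10, -16, -26, 3  ⇒  2A = -49, A = -24.5.
Then Σ (x_i + x_{i+1})·c_i = -107, so x̄ = -107 / (6·(-24.5)) = 107/147.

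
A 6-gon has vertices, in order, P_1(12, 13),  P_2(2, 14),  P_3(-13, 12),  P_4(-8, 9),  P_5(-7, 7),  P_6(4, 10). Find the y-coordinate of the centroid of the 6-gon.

Apply the shoelace (surveyor's) formula. First the cross-terms c_i = x_i·y_{i+1} − x_{i+1}·y_i:
  142, 206, -21, 7, -98, -68  ⇒  2A = 168, A = 84.
Then Σ (y_i + y_{i+1})·c_i = 5631, so ȳ = 5631 / (6·84) = 1877/168.

1877/168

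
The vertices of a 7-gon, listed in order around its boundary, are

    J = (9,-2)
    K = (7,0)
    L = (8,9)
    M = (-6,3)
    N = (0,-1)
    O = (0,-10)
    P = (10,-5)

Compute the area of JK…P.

Apply the surveyor's formula: 2A = Σ (x_i·y_{i+1} − x_{i+1}·y_i), indices taken mod 7.
J→K: (9)(0) − (7)(-2) = 14
K→L: (7)(9) − (8)(0) = 63
L→M: (8)(3) − (-6)(9) = 78
M→N: (-6)(-1) − (0)(3) = 6
N→O: (0)(-10) − (0)(-1) = 0
O→P: (0)(-5) − (10)(-10) = 100
P→J: (10)(-2) − (9)(-5) = 25
Σ = 286
Area = |Σ|/2 = 143.

143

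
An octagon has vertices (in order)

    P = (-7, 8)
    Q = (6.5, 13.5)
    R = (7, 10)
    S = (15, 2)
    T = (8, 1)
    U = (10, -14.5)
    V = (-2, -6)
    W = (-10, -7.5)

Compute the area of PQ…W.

Σ = (-146.5) + (-29.5) + (-136) + (-1) + (-126) + (-89) + (-45) + (-132.5) = -705.5
Area = |Σ|/2 = 352.75.

352.75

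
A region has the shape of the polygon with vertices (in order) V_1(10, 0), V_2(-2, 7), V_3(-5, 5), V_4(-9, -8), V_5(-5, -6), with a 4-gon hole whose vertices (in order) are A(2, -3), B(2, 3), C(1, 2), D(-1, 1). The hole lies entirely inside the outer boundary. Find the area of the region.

118.5

Outer boundary:
Apply the surveyor's formula: 2A = Σ (x_i·y_{i+1} − x_{i+1}·y_i), indices taken mod 5.
V_1→V_2: (10)(7) − (-2)(0) = 70
V_2→V_3: (-2)(5) − (-5)(7) = 25
V_3→V_4: (-5)(-8) − (-9)(5) = 85
V_4→V_5: (-9)(-6) − (-5)(-8) = 14
V_5→V_1: (-5)(0) − (10)(-6) = 60
Σ = 254
Area = |Σ|/2 = 127.
Hole:
Apply the surveyor's formula: 2A = Σ (x_i·y_{i+1} − x_{i+1}·y_i), indices taken mod 4.
Σ = (12) + (1) + (3) + (1) = 17
Area = |Σ|/2 = 8.5.
Net area = 127 − 8.5 = 118.5.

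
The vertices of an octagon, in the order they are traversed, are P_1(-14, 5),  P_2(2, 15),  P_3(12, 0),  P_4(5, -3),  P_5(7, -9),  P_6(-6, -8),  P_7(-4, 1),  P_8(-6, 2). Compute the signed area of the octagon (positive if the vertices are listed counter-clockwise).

Σ = (-220) + (-180) + (-36) + (-24) + (-110) + (-38) + (-2) + (-2) = -612
Signed area = Σ/2 = -306 (negative ⇒ clockwise traversal).

-306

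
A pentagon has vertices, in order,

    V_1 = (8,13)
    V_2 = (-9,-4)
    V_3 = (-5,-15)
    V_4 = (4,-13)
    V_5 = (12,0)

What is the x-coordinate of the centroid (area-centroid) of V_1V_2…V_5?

Apply the surveyor's formula. First the cross-terms c_i = x_i·y_{i+1} − x_{i+1}·y_i:
  85, 115, 125, 156, 156  ⇒  2A = 637, A = 318.5.
Then Σ (x_i + x_{i+1})·c_i = 3796, so x̄ = 3796 / (6·318.5) = 292/147.

292/147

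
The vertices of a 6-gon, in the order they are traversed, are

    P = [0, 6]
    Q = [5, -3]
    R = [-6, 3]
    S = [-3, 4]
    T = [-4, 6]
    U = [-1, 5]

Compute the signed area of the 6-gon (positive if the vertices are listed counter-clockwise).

-35

P→Q: (0)(-3) − (5)(6) = -30
Q→R: (5)(3) − (-6)(-3) = -3
R→S: (-6)(4) − (-3)(3) = -15
S→T: (-3)(6) − (-4)(4) = -2
T→U: (-4)(5) − (-1)(6) = -14
U→P: (-1)(6) − (0)(5) = -6
Σ = -70
Signed area = Σ/2 = -35 (negative ⇒ clockwise traversal).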